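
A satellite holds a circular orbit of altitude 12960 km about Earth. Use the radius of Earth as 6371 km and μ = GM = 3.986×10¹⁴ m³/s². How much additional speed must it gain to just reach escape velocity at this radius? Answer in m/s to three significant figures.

r = 6371 + 12960 = 19331 km = 1.9331×10⁷ m.
Circular speed v_c = √(μ/r) = 4541 m/s.
Escape speed v_esc = √(2μ/r) = √2 × v_c = 6422 m/s.
Δv = v_esc − v_c = 1881 m/s.

Δv ≈ 1880 m/s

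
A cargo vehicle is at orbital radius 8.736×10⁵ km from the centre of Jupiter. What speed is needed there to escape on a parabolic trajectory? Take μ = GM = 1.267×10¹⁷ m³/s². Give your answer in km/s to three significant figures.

v_esc ≈ 17.0 km/s

r = 8.736×10⁵ km = 8.736×10⁸ m.
Escape speed v_esc = √(2μ/r) = √(2 × 1.267×10¹⁷ / 8.736×10⁸) = √(2.901×10⁸) = 17030 m/s.
= 17.03 km/s.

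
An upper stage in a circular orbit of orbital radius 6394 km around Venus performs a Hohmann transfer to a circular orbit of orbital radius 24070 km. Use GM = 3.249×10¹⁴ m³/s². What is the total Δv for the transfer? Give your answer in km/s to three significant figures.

Δv_total ≈ 3.13 km/s

r₁ = 6394 km = 6.394×10⁶ m.
r₂ = 24070 km = 2.407×10⁷ m.
Transfer ellipse a_t = (r₁ + r₂)/2 = 1.523×10⁷ m.
At r₁: circular v_c1 = √(μ/r₁) = 7128 m/s; transfer-periapsis v_p = √[μ(2/r₁ − 1/a_t)] = 8961 m/s.
Δv₁ = v_p − v_c1 = 1832 m/s.
At r₂: circular v_c2 = √(μ/r₂) = 3674 m/s; transfer-apoapsis v_a = √[μ(2/r₂ − 1/a_t)] = 2380 m/s.
Δv₂ = v_c2 − v_a = 1294 m/s.
Total Δv = Δv₁ + Δv₂ = 3126 m/s = 3.126 km/s.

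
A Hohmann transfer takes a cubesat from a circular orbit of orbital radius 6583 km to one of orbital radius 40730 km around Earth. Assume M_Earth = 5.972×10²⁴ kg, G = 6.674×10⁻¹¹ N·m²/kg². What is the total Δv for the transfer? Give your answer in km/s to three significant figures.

μ = GM = 6.674×10⁻¹¹ × 5.972×10²⁴ = 3.986×10¹⁴ m³/s².
r₁ = 6583 km = 6.583×10⁶ m.
r₂ = 40730 km = 4.073×10⁷ m.
Transfer ellipse a_t = (r₁ + r₂)/2 = 2.366×10⁷ m.
At r₁: circular v_c1 = √(μ/r₁) = 7781 m/s; transfer-perigee v_p = √[μ(2/r₁ − 1/a_t)] = 10210 m/s.
Δv₁ = v_p − v_c1 = 2429 m/s.
At r₂: circular v_c2 = √(μ/r₂) = 3128 m/s; transfer-apogee v_a = √[μ(2/r₂ − 1/a_t)] = 1650 m/s.
Δv₂ = v_c2 − v_a = 1478 m/s.
Total Δv = Δv₁ + Δv₂ = 3907 m/s = 3.907 km/s.

Δv_total ≈ 3.91 km/s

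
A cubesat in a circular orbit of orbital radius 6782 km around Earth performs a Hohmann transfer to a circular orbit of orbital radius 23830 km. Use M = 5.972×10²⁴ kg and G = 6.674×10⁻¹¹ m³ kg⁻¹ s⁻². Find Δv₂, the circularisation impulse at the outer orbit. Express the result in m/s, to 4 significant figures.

μ = GM = 6.674×10⁻¹¹ × 5.972×10²⁴ = 3.986×10¹⁴ m³/s².
r₁ = 6782 km = 6.782×10⁶ m.
r₂ = 23830 km = 2.383×10⁷ m.
Transfer ellipse a_t = (r₁ + r₂)/2 = 1.531×10⁷ m.
At r₁: circular v_c1 = √(μ/r₁) = 7666 m/s; transfer-perigee v_p = √[μ(2/r₁ − 1/a_t)] = 9565 m/s.
At r₂: circular v_c2 = √(μ/r₂) = 4090 m/s; transfer-apogee v_a = √[μ(2/r₂ − 1/a_t)] = 2722 m/s.
Δv₂ = v_c2 − v_a = 1367 m/s.

Δv ≈ 1367 m/s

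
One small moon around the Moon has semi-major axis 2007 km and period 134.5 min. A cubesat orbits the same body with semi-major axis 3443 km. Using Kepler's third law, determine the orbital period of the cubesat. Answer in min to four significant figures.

T₂ ≈ 302.2 min

Kepler's third law: T² ∝ a³, so T₂ = T₁ (a₂/a₁)^(3/2).
a₂/a₁ = 1.715, (a₂/a₁)^(3/2) = 2.247.
T₂ = 134.5 × 2.247 = 302.2 min.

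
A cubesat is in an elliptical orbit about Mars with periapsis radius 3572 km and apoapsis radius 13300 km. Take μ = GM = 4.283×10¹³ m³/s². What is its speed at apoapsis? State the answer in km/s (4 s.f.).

v ≈ 1.168 km/s

Semi-major axis a = (r_p + r_a)/2 = 8436.0 km = 8.436×10⁶ m.
Vis-viva: v² = μ(2/r − 1/a) = 4.283×10¹³ × (1.504×10⁻⁷ − 1.185×10⁻⁷) = 1.364×10⁶ m²/s².
v = 1168 m/s = 1.168 km/s.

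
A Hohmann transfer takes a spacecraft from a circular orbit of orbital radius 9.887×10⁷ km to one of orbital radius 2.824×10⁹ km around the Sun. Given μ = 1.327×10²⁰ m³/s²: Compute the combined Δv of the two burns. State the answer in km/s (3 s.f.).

r₁ = 9.887×10⁷ km = 9.887×10¹⁰ m.
r₂ = 2.824×10⁹ km = 2.824×10¹² m.
Transfer ellipse a_t = (r₁ + r₂)/2 = 1.461×10¹² m.
At r₁: circular v_c1 = √(μ/r₁) = 36640 m/s; transfer-perihelion v_p = √[μ(2/r₁ − 1/a_t)] = 50930 m/s.
Δv₁ = v_p − v_c1 = 14290 m/s.
At r₂: circular v_c2 = √(μ/r₂) = 6855 m/s; transfer-aphelion v_a = √[μ(2/r₂ − 1/a_t)] = 1783 m/s.
Δv₂ = v_c2 − v_a = 5072 m/s.
Total Δv = Δv₁ + Δv₂ = 19360 m/s = 19.36 km/s.

Δv_total ≈ 19.4 km/s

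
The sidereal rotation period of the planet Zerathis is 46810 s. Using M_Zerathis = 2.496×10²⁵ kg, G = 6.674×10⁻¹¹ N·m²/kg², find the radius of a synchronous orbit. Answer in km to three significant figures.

r_sync ≈ 45200 km

μ = GM = 6.674×10⁻¹¹ × 2.496×10²⁵ = 1.666×10¹⁵ m³/s².
A synchronous orbit has period T, so by Kepler's third law a = (μT²/4π²)^(1/3).
μT²/4π² = 1.666×10¹⁵ × (4.681×10⁴)² / 39.48 = 9.246×10²² m³.
a = 4.522×10⁷ m = 45218 km.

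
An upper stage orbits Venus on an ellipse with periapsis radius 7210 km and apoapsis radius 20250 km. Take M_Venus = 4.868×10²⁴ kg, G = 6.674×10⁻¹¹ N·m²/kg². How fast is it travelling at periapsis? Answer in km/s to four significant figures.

v ≈ 8.152 km/s

μ = GM = 6.674×10⁻¹¹ × 4.868×10²⁴ = 3.249×10¹⁴ m³/s².
Semi-major axis a = (r_p + r_a)/2 = 13730 km = 1.373×10⁷ m.
Vis-viva: v² = μ(2/r − 1/a) = 3.249×10¹⁴ × (2.774×10⁻⁷ − 7.283×10⁻⁸) = 6.646×10⁷ m²/s².
v = 8152 m/s = 8.152 km/s.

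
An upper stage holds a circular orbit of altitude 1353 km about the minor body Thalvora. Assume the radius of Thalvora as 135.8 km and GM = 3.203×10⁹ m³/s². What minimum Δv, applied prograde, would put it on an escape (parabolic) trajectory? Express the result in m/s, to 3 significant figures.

r = 135.8 + 1353 = 1488.8 km = 1.4888×10⁶ m.
Circular speed v_c = √(μ/r) = 46.38 m/s.
Escape speed v_esc = √(2μ/r) = √2 × v_c = 65.60 m/s.
Δv = v_esc − v_c = 19.21 m/s.

Δv ≈ 19.2 m/s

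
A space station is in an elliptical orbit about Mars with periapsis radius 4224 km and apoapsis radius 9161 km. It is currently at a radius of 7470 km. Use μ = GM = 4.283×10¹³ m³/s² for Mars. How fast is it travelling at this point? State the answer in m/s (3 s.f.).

v ≈ 2250 m/s

Semi-major axis a = (r_p + r_a)/2 = 6692.5 km = 6.692×10⁶ m.
Vis-viva: v² = μ(2/r − 1/a) = 4.283×10¹³ × (2.677×10⁻⁷ − 1.494×10⁻⁷) = 5.068×10⁶ m²/s².
v = 2251 m/s.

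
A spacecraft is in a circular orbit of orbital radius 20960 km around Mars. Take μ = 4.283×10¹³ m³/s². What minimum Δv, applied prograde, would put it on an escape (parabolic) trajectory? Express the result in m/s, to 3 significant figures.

Δv ≈ 592 m/s

r = 20960 km = 2.096×10⁷ m.
Circular speed v_c = √(μ/r) = 1429 m/s.
Escape speed v_esc = √(2μ/r) = √2 × v_c = 2022 m/s.
Δv = v_esc − v_c = 592.1 m/s.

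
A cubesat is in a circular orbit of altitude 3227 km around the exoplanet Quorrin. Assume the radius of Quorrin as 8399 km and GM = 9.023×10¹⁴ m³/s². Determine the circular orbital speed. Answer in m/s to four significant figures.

v ≈ 8810 m/s

r = 8399 + 3227 = 11626 km = 1.1626×10⁷ m.
For a circular orbit v = √(μ/r) = √(9.023×10¹⁴ / 1.163×10⁷) = √(7.761×10⁷) = 8810 m/s.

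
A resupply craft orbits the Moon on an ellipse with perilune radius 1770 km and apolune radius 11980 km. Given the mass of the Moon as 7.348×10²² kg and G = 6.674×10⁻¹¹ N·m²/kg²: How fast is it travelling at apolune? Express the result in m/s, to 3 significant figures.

v ≈ 325 m/s

μ = GM = 6.674×10⁻¹¹ × 7.348×10²² = 4.904×10¹² m³/s².
Semi-major axis a = (r_p + r_a)/2 = 6875.0 km = 6.875×10⁶ m.
Vis-viva: v² = μ(2/r − 1/a) = 4.904×10¹² × (1.669×10⁻⁷ − 1.455×10⁻⁷) = 1.054×10⁵ m²/s².
v = 324.6 m/s.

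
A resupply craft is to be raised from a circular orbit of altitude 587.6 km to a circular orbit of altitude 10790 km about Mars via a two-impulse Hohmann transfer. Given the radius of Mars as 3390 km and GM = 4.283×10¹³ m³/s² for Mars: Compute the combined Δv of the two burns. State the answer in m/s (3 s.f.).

r₁ = 3390 + 587.6 = 3977.6 km = 3.9776×10⁶ m.
r₂ = 3390 + 10790 = 14180 km = 1.4180×10⁷ m.
Transfer ellipse a_t = (r₁ + r₂)/2 = 9.079×10⁶ m.
At r₁: circular v_c1 = √(μ/r₁) = 3281 m/s; transfer-periapsis v_p = √[μ(2/r₁ − 1/a_t)] = 4101 m/s.
Δv₁ = v_p − v_c1 = 819.5 m/s.
At r₂: circular v_c2 = √(μ/r₂) = 1738 m/s; transfer-apoapsis v_a = √[μ(2/r₂ − 1/a_t)] = 1150 m/s.
Δv₂ = v_c2 − v_a = 587.6 m/s.
Total Δv = Δv₁ + Δv₂ = 1407 m/s.

Δv_total ≈ 1410 m/s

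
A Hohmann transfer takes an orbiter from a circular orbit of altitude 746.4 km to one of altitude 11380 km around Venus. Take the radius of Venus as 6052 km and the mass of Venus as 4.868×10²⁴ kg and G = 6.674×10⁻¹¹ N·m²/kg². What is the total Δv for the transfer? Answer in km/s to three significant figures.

Δv_total ≈ 2.46 km/s

μ = GM = 6.674×10⁻¹¹ × 4.868×10²⁴ = 3.249×10¹⁴ m³/s².
r₁ = 6052 + 746.4 = 6798.4 km = 6.7984×10⁶ m.
r₂ = 6052 + 11380 = 17432 km = 1.7432×10⁷ m.
Transfer ellipse a_t = (r₁ + r₂)/2 = 1.212×10⁷ m.
At r₁: circular v_c1 = √(μ/r₁) = 6913 m/s; transfer-periapsis v_p = √[μ(2/r₁ − 1/a_t)] = 8292 m/s.
Δv₁ = v_p − v_c1 = 1379 m/s.
At r₂: circular v_c2 = √(μ/r₂) = 4317 m/s; transfer-apoapsis v_a = √[μ(2/r₂ − 1/a_t)] = 3234 m/s.
Δv₂ = v_c2 − v_a = 1083 m/s.
Total Δv = Δv₁ + Δv₂ = 2462 m/s = 2.462 km/s.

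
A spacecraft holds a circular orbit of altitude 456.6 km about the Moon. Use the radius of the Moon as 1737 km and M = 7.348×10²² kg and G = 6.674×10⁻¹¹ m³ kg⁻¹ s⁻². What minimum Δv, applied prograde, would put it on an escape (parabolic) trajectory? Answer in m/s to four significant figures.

Δv ≈ 619.3 m/s

μ = GM = 6.674×10⁻¹¹ × 7.348×10²² = 4.904×10¹² m³/s².
r = 1737 + 456.6 = 2193.6 km = 2.1936×10⁶ m.
Circular speed v_c = √(μ/r) = 1495 m/s.
Escape speed v_esc = √(2μ/r) = √2 × v_c = 2115 m/s.
Δv = v_esc − v_c = 619.3 m/s.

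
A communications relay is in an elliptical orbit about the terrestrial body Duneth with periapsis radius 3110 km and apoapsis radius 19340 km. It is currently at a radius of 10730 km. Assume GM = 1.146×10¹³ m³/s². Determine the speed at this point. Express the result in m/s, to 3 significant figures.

v ≈ 1060 m/s

Semi-major axis a = (r_p + r_a)/2 = 11225 km = 1.122×10⁷ m.
Vis-viva: v² = μ(2/r − 1/a) = 1.146×10¹³ × (1.864×10⁻⁷ − 8.909×10⁻⁸) = 1.115×10⁶ m²/s².
v = 1056 m/s.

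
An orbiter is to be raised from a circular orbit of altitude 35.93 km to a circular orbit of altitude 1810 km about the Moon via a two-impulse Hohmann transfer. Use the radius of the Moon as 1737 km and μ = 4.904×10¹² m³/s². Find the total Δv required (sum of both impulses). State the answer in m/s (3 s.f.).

r₁ = 1737 + 35.93 = 1772.9 km = 1.7729×10⁶ m.
r₂ = 1737 + 1810 = 3547.0 km = 3.5470×10⁶ m.
Transfer ellipse a_t = (r₁ + r₂)/2 = 2.660×10⁶ m.
At r₁: circular v_c1 = √(μ/r₁) = 1663 m/s; transfer-perilune v_p = √[μ(2/r₁ − 1/a_t)] = 1921 m/s.
Δv₁ = v_p − v_c1 = 257.4 m/s.
At r₂: circular v_c2 = √(μ/r₂) = 1176 m/s; transfer-apolune v_a = √[μ(2/r₂ − 1/a_t)] = 960.0 m/s.
Δv₂ = v_c2 − v_a = 215.9 m/s.
Total Δv = Δv₁ + Δv₂ = 473.3 m/s.

Δv_total ≈ 473 m/s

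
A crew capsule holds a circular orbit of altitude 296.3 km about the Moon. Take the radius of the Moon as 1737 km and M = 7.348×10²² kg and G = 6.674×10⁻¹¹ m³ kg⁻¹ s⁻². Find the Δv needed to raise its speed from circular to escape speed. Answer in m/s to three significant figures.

μ = GM = 6.674×10⁻¹¹ × 7.348×10²² = 4.904×10¹² m³/s².
r = 1737 + 296.3 = 2033.3 km = 2.0333×10⁶ m.
Circular speed v_c = √(μ/r) = 1553 m/s.
Escape speed v_esc = √(2μ/r) = √2 × v_c = 2196 m/s.
Δv = v_esc − v_c = 643.3 m/s.

Δv ≈ 643 m/s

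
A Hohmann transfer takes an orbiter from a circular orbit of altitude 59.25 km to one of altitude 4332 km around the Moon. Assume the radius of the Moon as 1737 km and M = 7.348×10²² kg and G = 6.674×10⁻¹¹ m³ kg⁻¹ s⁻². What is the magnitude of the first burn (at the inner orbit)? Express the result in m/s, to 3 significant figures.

μ = GM = 6.674×10⁻¹¹ × 7.348×10²² = 4.904×10¹² m³/s².
r₁ = 1737 + 59.25 = 1796.2 km = 1.7962×10⁶ m.
r₂ = 1737 + 4332 = 6069.0 km = 6.0690×10⁶ m.
Transfer ellipse a_t = (r₁ + r₂)/2 = 3.933×10⁶ m.
At r₁: circular v_c1 = √(μ/r₁) = 1652 m/s; transfer-perilune v_p = √[μ(2/r₁ − 1/a_t)] = 2053 m/s.
Δv₁ = v_p − v_c1 = 400.3 m/s.

Δv ≈ 400 m/s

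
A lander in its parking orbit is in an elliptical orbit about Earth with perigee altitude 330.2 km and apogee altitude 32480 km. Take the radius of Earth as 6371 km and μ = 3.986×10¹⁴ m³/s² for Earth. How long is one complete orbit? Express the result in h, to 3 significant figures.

r_p = 6371 + 330.2 = 6701.2 km = 6.7012×10⁶ m.
r_a = 6371 + 32480 = 38851 km = 3.8851×10⁷ m.
Semi-major axis a = (r_p + r_a)/2 = (6701.2 + 38851)/2 = 22776 km = 2.278×10⁷ m.
By Kepler's third law T = 2π√(a³/μ) = 2π × 5.444×10³ = 3.421×10⁴ s.
= 9.502 h.

T ≈ 9.50 h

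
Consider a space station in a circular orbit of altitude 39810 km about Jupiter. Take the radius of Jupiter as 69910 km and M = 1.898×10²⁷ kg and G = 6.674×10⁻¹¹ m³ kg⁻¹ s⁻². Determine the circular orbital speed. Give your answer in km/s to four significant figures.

v ≈ 33.98 km/s

μ = GM = 6.674×10⁻¹¹ × 1.898×10²⁷ = 1.267×10¹⁷ m³/s².
r = 69910 + 39810 = 109720 km = 1.0972×10⁸ m.
For a circular orbit v = √(μ/r) = √(1.267×10¹⁷ / 1.097×10⁸) = √(1.155×10⁹) = 33980 m/s.
That is 33.98 km/s.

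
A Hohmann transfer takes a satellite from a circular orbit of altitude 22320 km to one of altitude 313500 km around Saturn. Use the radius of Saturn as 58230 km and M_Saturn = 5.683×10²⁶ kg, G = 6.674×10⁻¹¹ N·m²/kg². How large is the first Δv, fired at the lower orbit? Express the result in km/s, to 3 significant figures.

Δv ≈ 6.12 km/s

μ = GM = 6.674×10⁻¹¹ × 5.683×10²⁶ = 3.793×10¹⁶ m³/s².
r₁ = 58230 + 22320 = 80550 km = 8.0550×10⁷ m.
r₂ = 58230 + 313500 = 371730 km = 3.7173×10⁸ m.
Transfer ellipse a_t = (r₁ + r₂)/2 = 2.261×10⁸ m.
At r₁: circular v_c1 = √(μ/r₁) = 21700 m/s; transfer-perikrone v_p = √[μ(2/r₁ − 1/a_t)] = 27820 m/s.
Δv₁ = v_p − v_c1 = 6122 m/s.
= 6.122 km/s.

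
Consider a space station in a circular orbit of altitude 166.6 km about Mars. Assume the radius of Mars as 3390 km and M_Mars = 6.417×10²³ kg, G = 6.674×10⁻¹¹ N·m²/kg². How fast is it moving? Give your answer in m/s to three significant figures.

μ = GM = 6.674×10⁻¹¹ × 6.417×10²³ = 4.283×10¹³ m³/s².
r = 3390 + 166.6 = 3556.6 km = 3.5566×10⁶ m.
For a circular orbit v = √(μ/r) = √(4.283×10¹³ / 3.557×10⁶) = √(1.204×10⁷) = 3470 m/s.

v ≈ 3470 m/s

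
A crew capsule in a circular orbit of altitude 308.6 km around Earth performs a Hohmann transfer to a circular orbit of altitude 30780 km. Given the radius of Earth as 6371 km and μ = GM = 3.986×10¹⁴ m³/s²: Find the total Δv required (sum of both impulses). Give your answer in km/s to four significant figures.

Δv_total ≈ 3.800 km/s

r₁ = 6371 + 308.6 = 6679.6 km = 6.6796×10⁶ m.
r₂ = 6371 + 30780 = 37151 km = 3.7151×10⁷ m.
Transfer ellipse a_t = (r₁ + r₂)/2 = 2.192×10⁷ m.
At r₁: circular v_c1 = √(μ/r₁) = 7725 m/s; transfer-perigee v_p = √[μ(2/r₁ − 1/a_t)] = 10060 m/s.
Δv₁ = v_p − v_c1 = 2333 m/s.
At r₂: circular v_c2 = √(μ/r₂) = 3276 m/s; transfer-apogee v_a = √[μ(2/r₂ − 1/a_t)] = 1808 m/s.
Δv₂ = v_c2 − v_a = 1467 m/s.
Total Δv = Δv₁ + Δv₂ = 3800 m/s = 3.800 km/s.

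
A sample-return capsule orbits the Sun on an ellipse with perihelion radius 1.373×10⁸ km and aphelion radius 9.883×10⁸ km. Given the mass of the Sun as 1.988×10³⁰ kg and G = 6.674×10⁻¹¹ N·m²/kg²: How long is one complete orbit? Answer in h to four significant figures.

μ = GM = 6.674×10⁻¹¹ × 1.988×10³⁰ = 1.327×10²⁰ m³/s².
Semi-major axis a = (r_p + r_a)/2 = (1.3730×10⁸ + 9.8830×10⁸)/2 = 5.6280×10⁸ km = 5.628×10¹¹ m.
By Kepler's third law T = 2π√(a³/μ) = 2π × 3.665×10⁷ = 2.303×10⁸ s.
= 63970 h.

T ≈ 63970 h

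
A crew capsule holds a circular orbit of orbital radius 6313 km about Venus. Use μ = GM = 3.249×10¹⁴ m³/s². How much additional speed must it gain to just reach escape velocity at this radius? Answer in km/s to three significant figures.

Δv ≈ 2.97 km/s

r = 6313 km = 6.313×10⁶ m.
Circular speed v_c = √(μ/r) = 7174 m/s.
Escape speed v_esc = √(2μ/r) = √2 × v_c = 10150 m/s.
Δv = v_esc − v_c = 2972 m/s = 2.972 km/s.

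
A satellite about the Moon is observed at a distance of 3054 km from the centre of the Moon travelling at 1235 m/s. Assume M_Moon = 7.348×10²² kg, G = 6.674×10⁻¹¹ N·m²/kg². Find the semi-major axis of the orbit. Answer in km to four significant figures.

μ = GM = 6.674×10⁻¹¹ × 7.348×10²² = 4.904×10¹² m³/s².
r = 3.054×10⁶ m.
Vis-viva rearranged: 1/a = 2/r − v²/μ = 6.549×10⁻⁷ − 3.110×10⁻⁷ = 3.439×10⁻⁷ m⁻¹.
a = 2.908×10⁶ m = 2908.1 km.

a ≈ 2908 km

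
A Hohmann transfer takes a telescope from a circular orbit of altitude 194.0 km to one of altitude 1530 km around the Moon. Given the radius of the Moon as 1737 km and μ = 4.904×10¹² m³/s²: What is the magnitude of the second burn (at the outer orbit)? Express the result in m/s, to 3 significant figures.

Δv ≈ 169 m/s

r₁ = 1737 + 194.0 = 1931.0 km = 1.9310×10⁶ m.
r₂ = 1737 + 1530 = 3267.0 km = 3.2670×10⁶ m.
Transfer ellipse a_t = (r₁ + r₂)/2 = 2.599×10⁶ m.
At r₁: circular v_c1 = √(μ/r₁) = 1594 m/s; transfer-perilune v_p = √[μ(2/r₁ − 1/a_t)] = 1787 m/s.
At r₂: circular v_c2 = √(μ/r₂) = 1225 m/s; transfer-apolune v_a = √[μ(2/r₂ − 1/a_t)] = 1056 m/s.
Δv₂ = v_c2 − v_a = 169.1 m/s.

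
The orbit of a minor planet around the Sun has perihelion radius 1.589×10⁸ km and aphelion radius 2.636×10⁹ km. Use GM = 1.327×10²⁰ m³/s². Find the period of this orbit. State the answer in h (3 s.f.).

T ≈ 250000 h

Semi-major axis a = (r_p + r_a)/2 = (1.5890×10⁸ + 2.6360×10⁹)/2 = 1.3974×10⁹ km = 1.397×10¹² m.
By Kepler's third law T = 2π√(a³/μ) = 2π × 1.434×10⁸ = 9.010×10⁸ s.
= 2.503×10⁵ h.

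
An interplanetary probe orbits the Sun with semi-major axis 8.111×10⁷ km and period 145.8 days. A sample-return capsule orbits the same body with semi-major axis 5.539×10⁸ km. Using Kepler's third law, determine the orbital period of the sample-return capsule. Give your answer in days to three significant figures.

Kepler's third law: T² ∝ a³, so T₂ = T₁ (a₂/a₁)^(3/2).
a₂/a₁ = 6.829, (a₂/a₁)^(3/2) = 17.85.
T₂ = 145.8 × 17.85 = 2602 days.

T₂ ≈ 2600 days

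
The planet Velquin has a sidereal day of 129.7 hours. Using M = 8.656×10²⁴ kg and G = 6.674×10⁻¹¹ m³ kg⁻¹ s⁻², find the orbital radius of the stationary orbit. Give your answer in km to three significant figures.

r_sync ≈ 1.47×10⁵ km

μ = GM = 6.674×10⁻¹¹ × 8.656×10²⁴ = 5.777×10¹⁴ m³/s².
T = 129.7 hours = 4.669×10⁵ s.
A synchronous orbit has period T, so by Kepler's third law a = (μT²/4π²)^(1/3).
μT²/4π² = 5.777×10¹⁴ × (4.669×10⁵)² / 39.48 = 3.190×10²⁴ m³.
a = 1.472×10⁸ m = 1.4721×10⁵ km.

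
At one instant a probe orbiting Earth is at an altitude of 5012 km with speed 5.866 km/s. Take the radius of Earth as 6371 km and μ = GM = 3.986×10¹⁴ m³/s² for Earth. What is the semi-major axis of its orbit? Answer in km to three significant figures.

a ≈ 11200 km

r = 6371 + 5012 = 11383 km = 1.138×10⁷ m.
Specific orbital energy ε = v²/2 − μ/r = (5866)²/2 − 3.986×10¹⁴/1.138×10⁷ = -1.781×10⁷ J/kg.
Since ε = −μ/(2a), a = −μ/(2ε) = 1.119×10⁷ m = 11189 km.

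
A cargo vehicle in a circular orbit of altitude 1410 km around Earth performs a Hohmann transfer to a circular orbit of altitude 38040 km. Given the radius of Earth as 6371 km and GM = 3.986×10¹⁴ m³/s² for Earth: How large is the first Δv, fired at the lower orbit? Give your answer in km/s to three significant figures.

r₁ = 6371 + 1410 = 7781.0 km = 7.7810×10⁶ m.
r₂ = 6371 + 38040 = 44411 km = 4.4411×10⁷ m.
Transfer ellipse a_t = (r₁ + r₂)/2 = 2.610×10⁷ m.
At r₁: circular v_c1 = √(μ/r₁) = 7157 m/s; transfer-perigee v_p = √[μ(2/r₁ − 1/a_t)] = 9337 m/s.
Δv₁ = v_p − v_c1 = 2180 m/s.
= 2.180 km/s.

Δv ≈ 2.18 km/s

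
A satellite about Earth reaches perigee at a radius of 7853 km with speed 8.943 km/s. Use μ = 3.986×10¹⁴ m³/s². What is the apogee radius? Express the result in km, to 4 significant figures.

apogee radius ≈ 29160 km

r_p = 7.853×10⁶ m.
Specific energy ε = v²/2 − μ/r = -1.077×10⁷ J/kg, so a = −μ/(2ε) = 1.851×10⁷ m.
The apsides satisfy r_p + r_a = 2a, so the apogee radius is 2a − r_p = 2.916×10⁷ m = 29160 km.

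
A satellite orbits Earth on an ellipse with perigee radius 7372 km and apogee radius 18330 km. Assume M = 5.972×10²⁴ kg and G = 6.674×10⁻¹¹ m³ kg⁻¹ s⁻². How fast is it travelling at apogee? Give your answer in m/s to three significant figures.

μ = GM = 6.674×10⁻¹¹ × 5.972×10²⁴ = 3.986×10¹⁴ m³/s².
Semi-major axis a = (r_p + r_a)/2 = 12851 km = 1.285×10⁷ m.
Vis-viva: v² = μ(2/r − 1/a) = 3.986×10¹⁴ × (1.091×10⁻⁷ − 7.781×10⁻⁸) = 1.247×10⁷ m²/s².
v = 3532 m/s.

v ≈ 3530 m/s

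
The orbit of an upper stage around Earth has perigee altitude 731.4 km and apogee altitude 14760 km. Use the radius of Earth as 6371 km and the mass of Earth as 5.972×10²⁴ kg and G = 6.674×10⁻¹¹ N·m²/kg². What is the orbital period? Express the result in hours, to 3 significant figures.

μ = GM = 6.674×10⁻¹¹ × 5.972×10²⁴ = 3.986×10¹⁴ m³/s².
r_p = 6371 + 731.4 = 7102.4 km = 7.1024×10⁶ m.
r_a = 6371 + 14760 = 21131 km = 2.1131×10⁷ m.
Semi-major axis a = (r_p + r_a)/2 = (7102.4 + 21131)/2 = 14117 km = 1.412×10⁷ m.
By Kepler's third law T = 2π√(a³/μ) = 2π × 2.657×10³ = 1.669×10⁴ s.
= 4.637 hours.

T ≈ 4.64 hours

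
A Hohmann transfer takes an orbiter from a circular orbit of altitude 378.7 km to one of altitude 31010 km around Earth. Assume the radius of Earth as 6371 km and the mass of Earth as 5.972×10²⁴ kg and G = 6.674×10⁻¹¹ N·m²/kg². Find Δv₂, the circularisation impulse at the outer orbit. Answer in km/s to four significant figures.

μ = GM = 6.674×10⁻¹¹ × 5.972×10²⁴ = 3.986×10¹⁴ m³/s².
r₁ = 6371 + 378.7 = 6749.7 km = 6.7497×10⁶ m.
r₂ = 6371 + 31010 = 37381 km = 3.7381×10⁷ m.
Transfer ellipse a_t = (r₁ + r₂)/2 = 2.207×10⁷ m.
At r₁: circular v_c1 = √(μ/r₁) = 7684 m/s; transfer-perigee v_p = √[μ(2/r₁ − 1/a_t)] = 10000 m/s.
At r₂: circular v_c2 = √(μ/r₂) = 3265 m/s; transfer-apogee v_a = √[μ(2/r₂ − 1/a_t)] = 1806 m/s.
Δv₂ = v_c2 − v_a = 1459 m/s.
= 1.459 km/s.

Δv ≈ 1.459 km/s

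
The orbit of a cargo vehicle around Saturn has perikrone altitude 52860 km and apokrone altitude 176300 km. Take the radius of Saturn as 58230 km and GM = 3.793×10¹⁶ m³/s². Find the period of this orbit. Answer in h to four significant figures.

T ≈ 20.36 h

r_p = 58230 + 52860 = 111090 km = 1.1109×10⁸ m.
r_a = 58230 + 176300 = 234530 km = 2.3453×10⁸ m.
Semi-major axis a = (r_p + r_a)/2 = (1.1109×10⁵ + 2.3453×10⁵)/2 = 1.7281×10⁵ km = 1.728×10⁸ m.
By Kepler's third law T = 2π√(a³/μ) = 2π × 1.166×10⁴ = 7.329×10⁴ s.
= 20.36 h.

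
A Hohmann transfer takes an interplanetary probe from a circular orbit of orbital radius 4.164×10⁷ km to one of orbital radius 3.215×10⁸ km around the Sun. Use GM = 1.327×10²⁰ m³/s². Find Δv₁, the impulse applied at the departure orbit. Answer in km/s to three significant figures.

r₁ = 4.164×10⁷ km = 4.164×10¹⁰ m.
r₂ = 3.215×10⁸ km = 3.215×10¹¹ m.
Transfer ellipse a_t = (r₁ + r₂)/2 = 1.816×10¹¹ m.
At r₁: circular v_c1 = √(μ/r₁) = 56450 m/s; transfer-perihelion v_p = √[μ(2/r₁ − 1/a_t)] = 75120 m/s.
Δv₁ = v_p − v_c1 = 18670 m/s.
= 18.67 km/s.

Δv ≈ 18.7 km/s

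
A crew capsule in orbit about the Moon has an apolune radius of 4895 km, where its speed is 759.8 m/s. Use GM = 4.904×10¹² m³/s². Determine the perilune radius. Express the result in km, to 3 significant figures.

r_a = 4.895×10⁶ m.
Specific energy ε = v²/2 − μ/r = -7.132×10⁵ J/kg, so a = −μ/(2ε) = 3.438×10⁶ m.
The apsides satisfy r_p + r_a = 2a, so the perilune radius is 2a − r_a = 1.981×10⁶ m = 1981.1 km.

perilune radius ≈ 1980 km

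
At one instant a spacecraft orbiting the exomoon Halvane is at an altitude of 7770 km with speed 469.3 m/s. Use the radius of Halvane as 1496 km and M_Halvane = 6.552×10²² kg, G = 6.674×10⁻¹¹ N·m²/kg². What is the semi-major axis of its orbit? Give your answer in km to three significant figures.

a ≈ 6040 km

μ = GM = 6.674×10⁻¹¹ × 6.552×10²² = 4.373×10¹² m³/s².
r = 1496 + 7770 = 9266.0 km = 9.266×10⁶ m.
Vis-viva rearranged: 1/a = 2/r − v²/μ = 2.158×10⁻⁷ − 5.037×10⁻⁸ = 1.655×10⁻⁷ m⁻¹.
a = 6.043×10⁶ m = 6043.2 km.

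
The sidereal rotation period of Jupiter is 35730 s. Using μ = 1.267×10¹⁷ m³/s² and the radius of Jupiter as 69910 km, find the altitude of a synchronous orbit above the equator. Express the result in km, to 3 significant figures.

A synchronous orbit has period T, so by Kepler's third law a = (μT²/4π²)^(1/3).
μT²/4π² = 1.267×10¹⁷ × (3.573×10⁴)² / 39.48 = 4.097×10²⁴ m³.
a = 1.600×10⁸ m = 1.6002×10⁵ km.
Altitude h = a − R = 1.6002×10⁵ − 69910 = 90105 km.

h_sync ≈ 90100 km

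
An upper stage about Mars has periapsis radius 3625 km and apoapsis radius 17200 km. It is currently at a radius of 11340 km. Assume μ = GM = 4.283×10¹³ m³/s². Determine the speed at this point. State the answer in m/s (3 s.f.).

v ≈ 1850 m/s

Semi-major axis a = (r_p + r_a)/2 = 10412 km = 1.041×10⁷ m.
Vis-viva: v² = μ(2/r − 1/a) = 4.283×10¹³ × (1.764×10⁻⁷ − 9.604×10⁻⁸) = 3.440×10⁶ m²/s².
v = 1855 m/s.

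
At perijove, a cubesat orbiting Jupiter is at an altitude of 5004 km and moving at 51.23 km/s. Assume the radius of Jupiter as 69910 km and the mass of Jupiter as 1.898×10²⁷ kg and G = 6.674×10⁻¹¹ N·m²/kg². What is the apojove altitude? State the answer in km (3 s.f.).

μ = GM = 6.674×10⁻¹¹ × 1.898×10²⁷ = 1.267×10¹⁷ m³/s².
r_p = 69910 + 5004 = 74914 km = 7.491×10⁷ m.
Specific energy ε = v²/2 − μ/r = -3.786×10⁸ J/kg, so a = −μ/(2ε) = 1.673×10⁸ m.
The apsides satisfy r_p + r_a = 2a, so the apojove radius is 2a − r_p = 2.596×10⁸ m = 2.5962×10⁵ km.
Apojove altitude = 2.5962×10⁵ − 69910 = 1.8971×10⁵ km.

apojove altitude ≈ 1.90×10⁵ km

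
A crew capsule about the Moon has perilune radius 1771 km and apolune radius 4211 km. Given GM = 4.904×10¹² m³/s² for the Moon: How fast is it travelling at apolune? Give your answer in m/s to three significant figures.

Semi-major axis a = (r_p + r_a)/2 = 2991.0 km = 2.991×10⁶ m.
Vis-viva: v² = μ(2/r − 1/a) = 4.904×10¹² × (4.749×10⁻⁷ − 3.343×10⁻⁷) = 6.896×10⁵ m²/s².
v = 830.4 m/s.

v ≈ 830 m/s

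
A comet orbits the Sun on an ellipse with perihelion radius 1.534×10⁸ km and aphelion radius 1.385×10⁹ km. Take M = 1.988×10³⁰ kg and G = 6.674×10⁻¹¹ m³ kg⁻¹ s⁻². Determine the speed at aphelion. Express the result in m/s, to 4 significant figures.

μ = GM = 6.674×10⁻¹¹ × 1.988×10³⁰ = 1.327×10²⁰ m³/s².
Semi-major axis a = (r_p + r_a)/2 = 7.6920×10⁸ km = 7.692×10¹¹ m.
Vis-viva: v² = μ(2/r − 1/a) = 1.327×10²⁰ × (1.444×10⁻¹² − 1.300×10⁻¹²) = 1.910×10⁷ m²/s².
v = 4371 m/s.

v ≈ 4371 m/s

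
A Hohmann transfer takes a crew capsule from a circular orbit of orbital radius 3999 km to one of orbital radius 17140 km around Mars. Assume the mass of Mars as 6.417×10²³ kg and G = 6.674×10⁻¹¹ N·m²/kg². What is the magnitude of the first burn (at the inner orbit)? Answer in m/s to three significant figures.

Δv ≈ 895 m/s

μ = GM = 6.674×10⁻¹¹ × 6.417×10²³ = 4.283×10¹³ m³/s².
r₁ = 3999 km = 3.999×10⁶ m.
r₂ = 17140 km = 1.714×10⁷ m.
Transfer ellipse a_t = (r₁ + r₂)/2 = 1.057×10⁷ m.
At r₁: circular v_c1 = √(μ/r₁) = 3273 m/s; transfer-periapsis v_p = √[μ(2/r₁ − 1/a_t)] = 4167 m/s.
Δv₁ = v_p − v_c1 = 894.8 m/s.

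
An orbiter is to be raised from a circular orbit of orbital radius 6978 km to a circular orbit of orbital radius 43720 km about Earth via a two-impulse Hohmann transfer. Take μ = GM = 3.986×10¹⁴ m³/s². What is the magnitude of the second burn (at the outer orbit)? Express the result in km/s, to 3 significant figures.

r₁ = 6978 km = 6.978×10⁶ m.
r₂ = 43720 km = 4.372×10⁷ m.
Transfer ellipse a_t = (r₁ + r₂)/2 = 2.535×10⁷ m.
At r₁: circular v_c1 = √(μ/r₁) = 7558 m/s; transfer-perigee v_p = √[μ(2/r₁ − 1/a_t)] = 9926 m/s.
At r₂: circular v_c2 = √(μ/r₂) = 3019 m/s; transfer-apogee v_a = √[μ(2/r₂ − 1/a_t)] = 1584 m/s.
Δv₂ = v_c2 − v_a = 1435 m/s.
= 1.435 km/s.

Δv ≈ 1.44 km/s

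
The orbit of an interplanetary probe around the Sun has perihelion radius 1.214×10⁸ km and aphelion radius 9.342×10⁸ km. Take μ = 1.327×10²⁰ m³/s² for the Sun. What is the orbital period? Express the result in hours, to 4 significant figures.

T ≈ 58100 hours

Semi-major axis a = (r_p + r_a)/2 = (1.2140×10⁸ + 9.3420×10⁸)/2 = 5.2780×10⁸ km = 5.278×10¹¹ m.
By Kepler's third law T = 2π√(a³/μ) = 2π × 3.329×10⁷ = 2.091×10⁸ s.
= 58100 hours.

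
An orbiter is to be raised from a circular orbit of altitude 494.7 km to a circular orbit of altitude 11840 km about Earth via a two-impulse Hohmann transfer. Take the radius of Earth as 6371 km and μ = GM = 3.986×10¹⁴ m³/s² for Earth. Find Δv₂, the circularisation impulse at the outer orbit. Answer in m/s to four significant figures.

r₁ = 6371 + 494.7 = 6865.7 km = 6.8657×10⁶ m.
r₂ = 6371 + 11840 = 18211 km = 1.8211×10⁷ m.
Transfer ellipse a_t = (r₁ + r₂)/2 = 1.254×10⁷ m.
At r₁: circular v_c1 = √(μ/r₁) = 7619 m/s; transfer-perigee v_p = √[μ(2/r₁ − 1/a_t)] = 9183 m/s.
At r₂: circular v_c2 = √(μ/r₂) = 4678 m/s; transfer-apogee v_a = √[μ(2/r₂ − 1/a_t)] = 3462 m/s.
Δv₂ = v_c2 − v_a = 1216 m/s.

Δv ≈ 1216 m/s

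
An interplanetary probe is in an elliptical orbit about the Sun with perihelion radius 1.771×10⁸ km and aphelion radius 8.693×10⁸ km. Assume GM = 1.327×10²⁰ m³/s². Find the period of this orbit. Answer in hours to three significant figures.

T ≈ 57300 hours

Semi-major axis a = (r_p + r_a)/2 = (1.7710×10⁸ + 8.6930×10⁸)/2 = 5.2320×10⁸ km = 5.232×10¹¹ m.
By Kepler's third law T = 2π√(a³/μ) = 2π × 3.285×10⁷ = 2.064×10⁸ s.
= 57340 hours.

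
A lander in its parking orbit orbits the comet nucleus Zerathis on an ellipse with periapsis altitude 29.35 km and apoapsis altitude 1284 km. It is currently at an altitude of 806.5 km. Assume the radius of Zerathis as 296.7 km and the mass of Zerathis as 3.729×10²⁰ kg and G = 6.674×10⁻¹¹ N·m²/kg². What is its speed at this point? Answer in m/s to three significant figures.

μ = GM = 6.674×10⁻¹¹ × 3.729×10²⁰ = 2.489×10¹⁰ m³/s².
r_p = 296.7 + 29.35 = 326.05 km = 3.2605×10⁵ m.
r_a = 296.7 + 1284 = 1580.7 km = 1.5807×10⁶ m.
r = 296.7 + 806.5 = 1103.2 km = 1.103×10⁶ m.
Semi-major axis a = (r_p + r_a)/2 = 953.38 km = 9.534×10⁵ m.
Vis-viva: v² = μ(2/r − 1/a) = 2.489×10¹⁰ × (1.813×10⁻⁶ − 1.049×10⁻⁶) = 1.901×10⁴ m²/s².
v = 137.9 m/s.

v ≈ 138 m/s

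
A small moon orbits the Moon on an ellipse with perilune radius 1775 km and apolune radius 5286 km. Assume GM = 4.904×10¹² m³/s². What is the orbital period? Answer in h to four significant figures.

Semi-major axis a = (r_p + r_a)/2 = (1775.0 + 5286.0)/2 = 3530.5 km = 3.530×10⁶ m.
By Kepler's third law T = 2π√(a³/μ) = 2π × 2.996×10³ = 1.882×10⁴ s.
= 5.228 h.

T ≈ 5.228 h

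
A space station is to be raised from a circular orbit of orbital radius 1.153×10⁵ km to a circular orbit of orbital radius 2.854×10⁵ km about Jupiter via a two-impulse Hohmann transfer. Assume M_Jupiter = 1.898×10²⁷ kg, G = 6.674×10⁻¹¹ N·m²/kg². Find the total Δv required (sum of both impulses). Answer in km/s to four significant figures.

Δv_total ≈ 11.50 km/s

μ = GM = 6.674×10⁻¹¹ × 1.898×10²⁷ = 1.267×10¹⁷ m³/s².
r₁ = 1.153×10⁵ km = 1.153×10⁸ m.
r₂ = 2.854×10⁵ km = 2.854×10⁸ m.
Transfer ellipse a_t = (r₁ + r₂)/2 = 2.004×10⁸ m.
At r₁: circular v_c1 = √(μ/r₁) = 33150 m/s; transfer-perijove v_p = √[μ(2/r₁ − 1/a_t)] = 39560 m/s.
Δv₁ = v_p − v_c1 = 6415 m/s.
At r₂: circular v_c2 = √(μ/r₂) = 21070 m/s; transfer-apojove v_a = √[μ(2/r₂ − 1/a_t)] = 15980 m/s.
Δv₂ = v_c2 − v_a = 5085 m/s.
Total Δv = Δv₁ + Δv₂ = 11500 m/s = 11.50 km/s.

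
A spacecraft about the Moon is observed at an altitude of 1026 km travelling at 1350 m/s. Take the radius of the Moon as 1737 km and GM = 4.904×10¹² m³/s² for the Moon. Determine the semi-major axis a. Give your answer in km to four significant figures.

a ≈ 2839 km

r = 1737 + 1026 = 2763.0 km = 2.763×10⁶ m.
Specific orbital energy ε = v²/2 − μ/r = (1350)²/2 − 4.904×10¹²/2.763×10⁶ = -8.636×10⁵ J/kg.
Since ε = −μ/(2a), a = −μ/(2ε) = 2.839×10⁶ m = 2839.2 km.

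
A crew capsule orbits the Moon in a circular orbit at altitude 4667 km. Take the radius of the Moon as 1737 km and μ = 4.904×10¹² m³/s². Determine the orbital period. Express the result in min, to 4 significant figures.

T ≈ 766.4 min

r = 1737 + 4667 = 6404.0 km = 6.4040×10⁶ m.
Kepler's third law: T = 2π√(r³/μ) = 2π√((6.404×10⁶)³ / 4.904×10¹²).
r³/μ = 5.356×10⁷ s², so T = 2π × 7.318×10³ = 4.598×10⁴ s.
Converting: 4.598×10⁴ s ÷ 60.00 = 766.4 min.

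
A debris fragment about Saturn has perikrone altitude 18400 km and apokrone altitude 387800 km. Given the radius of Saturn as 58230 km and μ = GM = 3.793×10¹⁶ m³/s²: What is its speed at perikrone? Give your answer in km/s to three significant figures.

r_p = 58230 + 18400 = 76630 km = 7.6630×10⁷ m.
r_a = 58230 + 387800 = 446030 km = 4.4603×10⁸ m.
Semi-major axis a = (r_p + r_a)/2 = 2.6133×10⁵ km = 2.613×10⁸ m.
Vis-viva: v² = μ(2/r − 1/a) = 3.793×10¹⁶ × (2.610×10⁻⁸ − 3.827×10⁻⁹) = 8.448×10⁸ m²/s².
v = 29070 m/s = 29.07 km/s.

v ≈ 29.1 km/s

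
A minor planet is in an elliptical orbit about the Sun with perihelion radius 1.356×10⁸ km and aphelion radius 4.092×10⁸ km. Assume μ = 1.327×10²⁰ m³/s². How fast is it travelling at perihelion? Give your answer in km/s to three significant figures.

v ≈ 38.3 km/s

Semi-major axis a = (r_p + r_a)/2 = 2.7240×10⁸ km = 2.724×10¹¹ m.
Vis-viva: v² = μ(2/r − 1/a) = 1.327×10²⁰ × (1.475×10⁻¹¹ − 3.671×10⁻¹²) = 1.470×10⁹ m²/s².
v = 38340 m/s = 38.34 km/s.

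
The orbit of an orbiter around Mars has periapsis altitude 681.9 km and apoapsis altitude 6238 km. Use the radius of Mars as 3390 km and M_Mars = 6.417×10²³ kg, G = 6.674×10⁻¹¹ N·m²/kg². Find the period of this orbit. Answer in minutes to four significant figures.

T ≈ 286.9 minutes

μ = GM = 6.674×10⁻¹¹ × 6.417×10²³ = 4.283×10¹³ m³/s².
r_p = 3390 + 681.9 = 4071.9 km = 4.0719×10⁶ m.
r_a = 3390 + 6238 = 9628.0 km = 9.6280×10⁶ m.
Semi-major axis a = (r_p + r_a)/2 = (4071.9 + 9628.0)/2 = 6849.9 km = 6.850×10⁶ m.
By Kepler's third law T = 2π√(a³/μ) = 2π × 2.740×10³ = 1.721×10⁴ s.
= 286.9 minutes.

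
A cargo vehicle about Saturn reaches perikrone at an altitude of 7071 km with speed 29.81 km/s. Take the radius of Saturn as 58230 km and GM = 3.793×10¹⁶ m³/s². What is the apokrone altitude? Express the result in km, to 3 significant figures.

r_p = 58230 + 7071 = 65301 km = 6.530×10⁷ m.
Specific energy ε = v²/2 − μ/r = -1.365×10⁸ J/kg, so a = −μ/(2ε) = 1.389×10⁸ m.
The apsides satisfy r_p + r_a = 2a, so the apokrone radius is 2a − r_p = 2.125×10⁸ m = 2.1251×10⁵ km.
Apokrone altitude = 2.1251×10⁵ − 58230 = 1.5428×10⁵ km.

apokrone altitude ≈ 1.54×10⁵ km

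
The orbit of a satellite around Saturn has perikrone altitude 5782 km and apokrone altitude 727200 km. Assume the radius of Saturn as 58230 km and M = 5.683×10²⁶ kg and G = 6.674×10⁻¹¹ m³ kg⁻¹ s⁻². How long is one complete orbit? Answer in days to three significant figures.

T ≈ 3.27 days

μ = GM = 6.674×10⁻¹¹ × 5.683×10²⁶ = 3.793×10¹⁶ m³/s².
r_p = 58230 + 5782 = 64012 km = 6.4012×10⁷ m.
r_a = 58230 + 727200 = 785430 km = 7.8543×10⁸ m.
Semi-major axis a = (r_p + r_a)/2 = (64012 + 7.8543×10⁵)/2 = 4.2472×10⁵ km = 4.247×10⁸ m.
By Kepler's third law T = 2π√(a³/μ) = 2π × 4.494×10⁴ = 2.824×10⁵ s.
= 3.268 days.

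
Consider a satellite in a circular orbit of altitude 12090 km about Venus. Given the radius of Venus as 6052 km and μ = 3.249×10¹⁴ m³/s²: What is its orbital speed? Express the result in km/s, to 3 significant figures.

r = 6052 + 12090 = 18142 km = 1.8142×10⁷ m.
For a circular orbit v = √(μ/r) = √(3.249×10¹⁴ / 1.814×10⁷) = √(1.791×10⁷) = 4232 m/s.
That is 4.232 km/s.

v ≈ 4.23 km/s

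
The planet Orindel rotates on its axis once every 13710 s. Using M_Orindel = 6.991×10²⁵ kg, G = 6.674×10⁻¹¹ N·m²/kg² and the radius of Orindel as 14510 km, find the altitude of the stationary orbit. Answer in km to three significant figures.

μ = GM = 6.674×10⁻¹¹ × 6.991×10²⁵ = 4.666×10¹⁵ m³/s².
A synchronous orbit has period T, so by Kepler's third law a = (μT²/4π²)^(1/3).
μT²/4π² = 4.666×10¹⁵ × (1.371×10⁴)² / 39.48 = 2.221×10²² m³.
a = 2.811×10⁷ m = 28111 km.
Altitude h = a − R = 28111 − 14510 = 13601 km.

h_sync ≈ 13600 km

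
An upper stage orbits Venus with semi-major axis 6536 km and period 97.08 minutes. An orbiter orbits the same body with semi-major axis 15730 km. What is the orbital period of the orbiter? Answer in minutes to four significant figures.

Kepler's third law: T² ∝ a³, so T₂ = T₁ (a₂/a₁)^(3/2).
a₂/a₁ = 2.407, (a₂/a₁)^(3/2) = 3.734.
T₂ = 97.08 × 3.734 = 362.5 minutes.

T₂ ≈ 362.5 minutes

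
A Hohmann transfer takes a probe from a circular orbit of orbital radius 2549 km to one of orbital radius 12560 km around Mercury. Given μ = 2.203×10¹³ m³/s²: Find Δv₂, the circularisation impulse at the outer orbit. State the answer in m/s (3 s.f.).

r₁ = 2549 km = 2.549×10⁶ m.
r₂ = 12560 km = 1.256×10⁷ m.
Transfer ellipse a_t = (r₁ + r₂)/2 = 7.554×10⁶ m.
At r₁: circular v_c1 = √(μ/r₁) = 2940 m/s; transfer-periherm v_p = √[μ(2/r₁ − 1/a_t)] = 3791 m/s.
At r₂: circular v_c2 = √(μ/r₂) = 1324 m/s; transfer-apoherm v_a = √[μ(2/r₂ − 1/a_t)] = 769.3 m/s.
Δv₂ = v_c2 − v_a = 555.1 m/s.

Δv ≈ 555 m/s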